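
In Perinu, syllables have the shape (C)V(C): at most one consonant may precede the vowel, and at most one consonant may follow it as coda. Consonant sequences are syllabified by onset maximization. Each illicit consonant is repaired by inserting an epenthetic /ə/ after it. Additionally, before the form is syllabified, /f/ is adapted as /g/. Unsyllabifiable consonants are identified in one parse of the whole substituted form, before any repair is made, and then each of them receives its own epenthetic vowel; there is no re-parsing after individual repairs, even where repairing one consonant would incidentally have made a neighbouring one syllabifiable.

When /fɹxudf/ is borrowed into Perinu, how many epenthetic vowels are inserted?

After substitution the input is /gɹxudg/.
The unsyllabifiable consonants are /g/, /ɹ/, /g/; each receives one epenthetic vowel.

3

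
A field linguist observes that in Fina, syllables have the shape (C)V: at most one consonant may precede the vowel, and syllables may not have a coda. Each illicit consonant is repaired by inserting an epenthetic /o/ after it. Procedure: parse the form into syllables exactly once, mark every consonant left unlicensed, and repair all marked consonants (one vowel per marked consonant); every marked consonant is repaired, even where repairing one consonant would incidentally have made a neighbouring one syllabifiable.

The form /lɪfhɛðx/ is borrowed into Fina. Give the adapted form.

The consonants /f/, /ð/, /x/ cannot be parsed into a legal (C)V syllable (no codas are permitted; onsets are limited to one consonant).
Inserting the epenthetic vowel yields /f/ → /fo/, /ð/ → /ðo/, /x/ → /xo/.

lɪfohɛðoxo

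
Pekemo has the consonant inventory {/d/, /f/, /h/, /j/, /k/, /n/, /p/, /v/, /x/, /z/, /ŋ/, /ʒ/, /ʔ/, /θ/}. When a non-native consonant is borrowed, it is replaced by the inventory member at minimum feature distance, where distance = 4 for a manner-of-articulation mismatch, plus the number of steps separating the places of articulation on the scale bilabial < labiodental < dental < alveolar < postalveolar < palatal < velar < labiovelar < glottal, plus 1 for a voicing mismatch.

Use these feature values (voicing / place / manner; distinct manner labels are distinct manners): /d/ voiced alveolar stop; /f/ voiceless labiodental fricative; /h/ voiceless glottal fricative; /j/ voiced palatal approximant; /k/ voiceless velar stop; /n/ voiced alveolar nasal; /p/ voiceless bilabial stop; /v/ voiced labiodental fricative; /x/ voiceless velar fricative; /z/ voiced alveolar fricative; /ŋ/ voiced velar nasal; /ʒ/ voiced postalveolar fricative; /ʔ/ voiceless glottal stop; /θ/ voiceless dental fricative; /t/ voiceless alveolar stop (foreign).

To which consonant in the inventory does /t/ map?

/d/ is closest: same manner (stop), place distance 0 (alveolar→alveolar), voicing differs (+1); total 1. Next closest is /k/ at distance 3.

d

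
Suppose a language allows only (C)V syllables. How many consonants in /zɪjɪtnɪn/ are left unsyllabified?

2

Under (C)V, the unsyllabifiable consonants are /t/, /n/ (no codas are permitted; onsets are limited to one consonant).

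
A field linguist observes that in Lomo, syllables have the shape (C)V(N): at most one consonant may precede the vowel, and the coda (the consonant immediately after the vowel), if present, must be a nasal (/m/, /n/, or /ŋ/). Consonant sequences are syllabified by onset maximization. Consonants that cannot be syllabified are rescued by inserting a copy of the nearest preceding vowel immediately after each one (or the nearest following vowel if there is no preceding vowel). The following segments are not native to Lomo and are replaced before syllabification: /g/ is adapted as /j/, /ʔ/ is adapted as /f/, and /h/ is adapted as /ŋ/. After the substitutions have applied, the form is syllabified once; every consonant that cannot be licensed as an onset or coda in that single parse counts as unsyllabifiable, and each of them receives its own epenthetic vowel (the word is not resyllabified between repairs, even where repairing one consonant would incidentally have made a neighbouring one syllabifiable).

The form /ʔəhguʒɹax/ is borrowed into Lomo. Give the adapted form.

Substitution: /ʔ/ → /f/, /h/ → /ŋ/, /g/ → /j/, giving /fəŋjuʒɹax/.
Syllabifying with onset maximization leaves /ʒ/, /x/ stranded (only a nasal (/m/, /n/, or /ŋ/) is licensed in coda position; onsets are limited to one consonant).
Each unlicensed consonant becomes the onset of a new syllable: /ʒ/ → /ʒu/, /x/ → /xa/.

fəŋjuʒuɹaxa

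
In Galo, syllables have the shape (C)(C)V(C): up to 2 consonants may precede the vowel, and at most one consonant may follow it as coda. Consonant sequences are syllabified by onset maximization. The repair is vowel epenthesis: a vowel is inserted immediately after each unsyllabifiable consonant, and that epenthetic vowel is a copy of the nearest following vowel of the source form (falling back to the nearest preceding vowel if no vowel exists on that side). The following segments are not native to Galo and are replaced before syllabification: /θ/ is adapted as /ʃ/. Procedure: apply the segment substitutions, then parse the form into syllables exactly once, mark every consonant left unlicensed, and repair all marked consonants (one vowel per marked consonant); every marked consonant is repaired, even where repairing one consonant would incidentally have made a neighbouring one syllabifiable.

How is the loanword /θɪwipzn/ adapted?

ʃɪwipzini

Substitution: /θ/ → /ʃ/, giving /ʃɪwipzn/.
Syllabifying with onset maximization leaves /z/, /n/ stranded (at most one coda consonant is licensed; onsets may contain at most 2 consonants).
Inserting the epenthetic vowel yields /z/ → /zi/, /n/ → /ni/.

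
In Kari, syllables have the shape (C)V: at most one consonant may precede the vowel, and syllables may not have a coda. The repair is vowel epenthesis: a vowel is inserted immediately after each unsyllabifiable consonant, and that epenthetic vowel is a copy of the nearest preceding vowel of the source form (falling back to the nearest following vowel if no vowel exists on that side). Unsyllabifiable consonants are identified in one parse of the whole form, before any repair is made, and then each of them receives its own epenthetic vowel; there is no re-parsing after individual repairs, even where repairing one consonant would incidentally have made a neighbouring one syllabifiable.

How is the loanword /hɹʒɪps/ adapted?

hɪɹɪʒɪpɪsɪ

The consonants /h/, /ɹ/, /p/, /s/ cannot be parsed into a legal (C)V syllable (no codas are permitted; onsets are limited to one consonant).
Inserting the epenthetic vowel yields /h/ → /hɪ/, /ɹ/ → /ɹɪ/, /p/ → /pɪ/, /s/ → /sɪ/.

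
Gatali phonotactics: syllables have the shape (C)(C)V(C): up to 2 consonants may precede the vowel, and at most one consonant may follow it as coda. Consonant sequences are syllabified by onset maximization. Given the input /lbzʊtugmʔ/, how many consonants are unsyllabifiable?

Under (C)(C)V(C), the unsyllabifiable consonants are /l/, /m/, /ʔ/ (at most one coda consonant is licensed; onsets may contain at most 2 consonants).

3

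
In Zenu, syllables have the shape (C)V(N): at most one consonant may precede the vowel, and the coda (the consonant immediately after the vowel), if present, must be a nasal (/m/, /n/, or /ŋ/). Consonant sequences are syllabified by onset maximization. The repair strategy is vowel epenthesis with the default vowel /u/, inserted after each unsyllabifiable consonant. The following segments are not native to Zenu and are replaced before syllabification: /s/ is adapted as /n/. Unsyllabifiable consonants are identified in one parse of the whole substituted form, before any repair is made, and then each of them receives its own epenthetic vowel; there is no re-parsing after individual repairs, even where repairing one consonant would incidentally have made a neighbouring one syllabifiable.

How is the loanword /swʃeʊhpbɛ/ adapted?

nuwuʃeʊhupubɛ

Substitution: /s/ → /n/, giving /nwʃeʊhpbɛ/.
Syllabifying with onset maximization leaves /n/, /w/, /h/, /p/ stranded (only a nasal (/m/, /n/, or /ŋ/) is licensed in coda position; onsets are limited to one consonant).
Inserting the epenthetic vowel yields /n/ → /nu/, /w/ → /wu/, /h/ → /hu/, /p/ → /pu/.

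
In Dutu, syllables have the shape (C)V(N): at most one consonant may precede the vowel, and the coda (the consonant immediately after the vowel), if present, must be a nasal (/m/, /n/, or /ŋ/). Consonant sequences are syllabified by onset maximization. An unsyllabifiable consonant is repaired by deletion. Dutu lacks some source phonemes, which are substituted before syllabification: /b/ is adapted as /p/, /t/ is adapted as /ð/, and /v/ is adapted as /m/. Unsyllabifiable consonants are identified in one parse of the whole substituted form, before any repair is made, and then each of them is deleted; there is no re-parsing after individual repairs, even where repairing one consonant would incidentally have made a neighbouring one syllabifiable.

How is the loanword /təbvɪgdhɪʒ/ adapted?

ðəmɪhɪ

Substitution: /t/ → /ð/, /b/ → /p/, /v/ → /m/, giving /ðəpmɪgdhɪʒ/.
Under (C)V(N), the unsyllabifiable consonants are /p/, /g/, /d/, /ʒ/ (only a nasal (/m/, /n/, or /ŋ/) is licensed in coda position; onsets are limited to one consonant).
Each unlicensed consonant is deleted: /p/, /g/, /d/, /ʒ/.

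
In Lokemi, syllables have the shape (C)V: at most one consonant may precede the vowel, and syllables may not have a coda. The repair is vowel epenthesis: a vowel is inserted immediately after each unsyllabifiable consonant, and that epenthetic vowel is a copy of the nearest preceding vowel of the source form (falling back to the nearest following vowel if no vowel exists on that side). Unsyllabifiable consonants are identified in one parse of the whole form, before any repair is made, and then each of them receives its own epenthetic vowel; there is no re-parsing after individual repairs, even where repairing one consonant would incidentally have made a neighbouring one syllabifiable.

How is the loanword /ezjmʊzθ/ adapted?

ezejemʊzʊθʊ

Under (C)V, the unsyllabifiable consonants are /z/, /j/, /z/, /θ/ (no codas are permitted; onsets are limited to one consonant).
Inserting the epenthetic vowel yields /z/ → /ze/, /j/ → /je/, /z/ → /zʊ/, /θ/ → /θʊ/.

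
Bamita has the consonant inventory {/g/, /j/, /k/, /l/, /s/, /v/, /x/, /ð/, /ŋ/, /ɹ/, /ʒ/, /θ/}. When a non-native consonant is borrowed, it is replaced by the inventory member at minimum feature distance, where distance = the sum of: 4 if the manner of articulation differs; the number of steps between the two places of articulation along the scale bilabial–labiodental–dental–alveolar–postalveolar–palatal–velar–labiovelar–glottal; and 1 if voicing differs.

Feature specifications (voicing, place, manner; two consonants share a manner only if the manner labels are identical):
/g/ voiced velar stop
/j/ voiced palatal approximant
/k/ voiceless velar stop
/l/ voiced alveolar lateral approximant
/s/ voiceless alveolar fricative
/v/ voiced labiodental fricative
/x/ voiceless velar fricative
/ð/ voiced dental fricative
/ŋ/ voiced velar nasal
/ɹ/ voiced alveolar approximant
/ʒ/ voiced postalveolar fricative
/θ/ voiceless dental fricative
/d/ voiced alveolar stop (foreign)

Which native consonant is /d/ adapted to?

/g/ is closest: same manner (stop), place distance 3 (alveolar→velar), same voicing; total 3. Next closest is /k/ at distance 4.

g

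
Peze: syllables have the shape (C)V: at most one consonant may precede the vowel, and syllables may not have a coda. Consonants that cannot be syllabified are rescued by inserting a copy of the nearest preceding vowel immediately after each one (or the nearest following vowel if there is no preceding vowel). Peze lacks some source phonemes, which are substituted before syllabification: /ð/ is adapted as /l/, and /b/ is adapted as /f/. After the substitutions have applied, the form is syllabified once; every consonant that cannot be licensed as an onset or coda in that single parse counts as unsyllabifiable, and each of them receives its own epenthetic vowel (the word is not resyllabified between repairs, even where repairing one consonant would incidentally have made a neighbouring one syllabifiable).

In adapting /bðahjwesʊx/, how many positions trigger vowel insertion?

After substitution the input is /flahjwesʊx/.
The unsyllabifiable consonants are /f/, /h/, /j/, /x/; each receives one epenthetic vowel.

4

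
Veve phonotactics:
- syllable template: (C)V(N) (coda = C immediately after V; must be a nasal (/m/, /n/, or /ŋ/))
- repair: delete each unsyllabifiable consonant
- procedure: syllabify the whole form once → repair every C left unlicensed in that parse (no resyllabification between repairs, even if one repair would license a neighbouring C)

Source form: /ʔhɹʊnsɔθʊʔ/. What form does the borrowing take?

ɹʊnsɔθʊ

The consonants /ʔ/, /h/, /ʔ/ cannot be parsed into a legal (C)V(N) syllable (only a nasal (/m/, /n/, or /ŋ/) is licensed in coda position; onsets are limited to one consonant).
Each unlicensed consonant is deleted: /ʔ/, /h/, /ʔ/.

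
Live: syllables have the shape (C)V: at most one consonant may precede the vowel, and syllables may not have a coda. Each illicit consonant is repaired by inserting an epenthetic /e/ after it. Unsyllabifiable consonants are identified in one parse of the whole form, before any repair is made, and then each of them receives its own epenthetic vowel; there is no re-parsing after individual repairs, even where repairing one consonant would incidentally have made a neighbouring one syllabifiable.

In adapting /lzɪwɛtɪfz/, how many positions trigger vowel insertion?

3

The unsyllabifiable consonants are /l/, /f/, /z/; each receives one epenthetic vowel.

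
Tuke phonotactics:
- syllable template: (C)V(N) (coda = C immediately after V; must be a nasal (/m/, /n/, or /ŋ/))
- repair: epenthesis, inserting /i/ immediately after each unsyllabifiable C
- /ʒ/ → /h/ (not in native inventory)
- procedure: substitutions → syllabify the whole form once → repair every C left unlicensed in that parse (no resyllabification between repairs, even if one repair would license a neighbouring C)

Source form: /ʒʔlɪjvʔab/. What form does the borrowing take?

Substitution: /ʒ/ → /h/, giving /hʔlɪjvʔab/.
Under (C)V(N), the unsyllabifiable consonants are /h/, /ʔ/, /j/, /v/, /b/ (only a nasal (/m/, /n/, or /ŋ/) is licensed in coda position; onsets are limited to one consonant).
Epenthesis after each stranded consonant: /h/ → /hi/, /ʔ/ → /ʔi/, /j/ → /ji/, /v/ → /vi/, /b/ → /bi/.

hiʔilɪjiviʔabi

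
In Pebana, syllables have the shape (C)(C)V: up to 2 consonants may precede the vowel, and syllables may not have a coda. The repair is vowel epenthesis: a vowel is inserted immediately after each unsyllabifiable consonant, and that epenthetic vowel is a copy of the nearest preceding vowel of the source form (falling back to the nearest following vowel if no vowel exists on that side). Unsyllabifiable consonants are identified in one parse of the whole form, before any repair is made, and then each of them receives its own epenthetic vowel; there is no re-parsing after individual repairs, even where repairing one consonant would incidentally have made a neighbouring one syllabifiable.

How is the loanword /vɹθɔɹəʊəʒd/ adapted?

vɔɹθɔɹəʊəʒədə

The consonants /v/, /ʒ/, /d/ cannot be parsed into a legal (C)(C)V syllable (no codas are permitted; onsets may contain at most 2 consonants).
Epenthesis after each stranded consonant: /v/ → /vɔ/, /ʒ/ → /ʒə/, /d/ → /də/.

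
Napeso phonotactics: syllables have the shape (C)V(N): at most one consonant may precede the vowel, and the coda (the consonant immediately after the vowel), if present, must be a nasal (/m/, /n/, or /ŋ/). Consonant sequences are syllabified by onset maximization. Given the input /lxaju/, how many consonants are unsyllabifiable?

1

The consonants /l/ cannot be parsed into a legal (C)V(N) syllable (only a nasal (/m/, /n/, or /ŋ/) is licensed in coda position; onsets are limited to one consonant).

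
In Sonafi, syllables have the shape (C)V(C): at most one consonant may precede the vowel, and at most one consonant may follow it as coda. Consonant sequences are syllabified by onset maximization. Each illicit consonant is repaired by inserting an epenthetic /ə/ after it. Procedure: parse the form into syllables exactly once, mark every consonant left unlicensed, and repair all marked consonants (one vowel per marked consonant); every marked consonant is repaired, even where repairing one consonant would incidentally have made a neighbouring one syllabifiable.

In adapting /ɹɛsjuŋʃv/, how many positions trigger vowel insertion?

The unsyllabifiable consonants are /ʃ/, /v/; each receives one epenthetic vowel.

2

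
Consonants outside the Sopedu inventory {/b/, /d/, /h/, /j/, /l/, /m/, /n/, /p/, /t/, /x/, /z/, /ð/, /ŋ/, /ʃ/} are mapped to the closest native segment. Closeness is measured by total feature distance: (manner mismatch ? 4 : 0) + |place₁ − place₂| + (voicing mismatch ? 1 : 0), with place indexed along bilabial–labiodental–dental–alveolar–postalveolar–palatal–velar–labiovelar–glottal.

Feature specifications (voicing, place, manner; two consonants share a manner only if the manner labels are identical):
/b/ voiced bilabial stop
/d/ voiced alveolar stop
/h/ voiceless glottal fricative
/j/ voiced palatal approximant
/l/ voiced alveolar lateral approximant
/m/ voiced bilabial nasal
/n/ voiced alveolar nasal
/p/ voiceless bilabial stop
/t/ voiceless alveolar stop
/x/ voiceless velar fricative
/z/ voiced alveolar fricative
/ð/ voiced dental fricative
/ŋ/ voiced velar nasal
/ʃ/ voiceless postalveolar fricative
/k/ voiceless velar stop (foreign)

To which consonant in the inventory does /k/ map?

t

/t/ is closest: same manner (stop), place distance 3 (velar→alveolar), same voicing; total 3. Next closest is /d/ at distance 4.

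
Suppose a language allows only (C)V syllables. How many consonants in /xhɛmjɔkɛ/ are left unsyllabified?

2

Syllabifying with onset maximization leaves /x/, /m/ stranded (no codas are permitted; onsets are limited to one consonant).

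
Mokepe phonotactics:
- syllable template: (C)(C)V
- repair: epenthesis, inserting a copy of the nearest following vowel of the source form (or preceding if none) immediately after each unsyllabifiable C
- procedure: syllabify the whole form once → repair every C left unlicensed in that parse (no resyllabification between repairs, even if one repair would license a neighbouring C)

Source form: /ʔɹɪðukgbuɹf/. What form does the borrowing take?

Under (C)(C)V, the unsyllabifiable consonants are /k/, /ɹ/, /f/ (no codas are permitted; onsets may contain at most 2 consonants).
Epenthesis after each stranded consonant: /k/ → /ku/, /ɹ/ → /ɹu/, /f/ → /fu/.

ʔɹɪðukugbuɹufu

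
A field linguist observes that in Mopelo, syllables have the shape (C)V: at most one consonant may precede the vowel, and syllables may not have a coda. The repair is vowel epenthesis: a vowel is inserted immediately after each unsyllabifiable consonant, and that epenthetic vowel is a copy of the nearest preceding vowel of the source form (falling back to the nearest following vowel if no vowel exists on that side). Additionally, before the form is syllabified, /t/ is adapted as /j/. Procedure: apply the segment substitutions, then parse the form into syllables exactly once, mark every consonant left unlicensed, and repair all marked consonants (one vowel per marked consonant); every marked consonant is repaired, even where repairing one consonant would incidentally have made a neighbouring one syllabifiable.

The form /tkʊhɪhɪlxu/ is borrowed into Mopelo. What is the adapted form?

jʊkʊhɪhɪlɪxu

Substitution: /t/ → /j/, giving /jkʊhɪhɪlxu/.
The consonants /j/, /l/ cannot be parsed into a legal (C)V syllable (no codas are permitted; onsets are limited to one consonant).
Inserting the epenthetic vowel yields /j/ → /jʊ/, /l/ → /lɪ/.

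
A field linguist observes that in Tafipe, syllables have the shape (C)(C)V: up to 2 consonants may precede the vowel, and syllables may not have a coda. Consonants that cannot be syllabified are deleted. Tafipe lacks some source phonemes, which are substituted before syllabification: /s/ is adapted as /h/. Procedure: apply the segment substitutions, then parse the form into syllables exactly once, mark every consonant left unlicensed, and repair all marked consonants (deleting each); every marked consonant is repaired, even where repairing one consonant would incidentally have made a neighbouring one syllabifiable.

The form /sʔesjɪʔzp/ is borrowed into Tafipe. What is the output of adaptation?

hʔehjɪ

Substitution: /s/ → /h/, giving /hʔehjɪʔzp/.
Under (C)(C)V, the unsyllabifiable consonants are /ʔ/, /z/, /p/ (no codas are permitted; onsets may contain at most 2 consonants).
Each unlicensed consonant is deleted: /ʔ/, /z/, /p/.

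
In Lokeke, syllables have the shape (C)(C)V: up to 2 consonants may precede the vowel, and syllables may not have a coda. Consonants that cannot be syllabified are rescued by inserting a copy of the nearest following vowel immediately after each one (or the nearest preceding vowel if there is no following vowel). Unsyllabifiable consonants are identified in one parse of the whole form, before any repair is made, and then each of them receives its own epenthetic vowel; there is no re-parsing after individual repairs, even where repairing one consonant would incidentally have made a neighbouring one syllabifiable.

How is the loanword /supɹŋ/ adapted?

The consonants /p/, /ɹ/, /ŋ/ cannot be parsed into a legal (C)(C)V syllable (no codas are permitted; onsets may contain at most 2 consonants).
Epenthesis after each stranded consonant: /p/ → /pu/, /ɹ/ → /ɹu/, /ŋ/ → /ŋu/.

supuɹuŋu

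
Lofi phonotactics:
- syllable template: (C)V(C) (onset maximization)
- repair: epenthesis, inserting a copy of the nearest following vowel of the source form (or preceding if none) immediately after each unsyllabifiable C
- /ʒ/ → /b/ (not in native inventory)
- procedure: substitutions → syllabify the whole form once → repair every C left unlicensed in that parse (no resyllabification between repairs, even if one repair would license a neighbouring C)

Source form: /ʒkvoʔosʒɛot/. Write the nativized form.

bokovoʔosbɛot

Substitution: /ʒ/ → /b/, giving /bkvoʔosbɛot/.
Syllabifying with onset maximization leaves /b/, /k/ stranded (at most one coda consonant is licensed; onsets are limited to one consonant).
Epenthesis after each stranded consonant: /b/ → /bo/, /k/ → /ko/.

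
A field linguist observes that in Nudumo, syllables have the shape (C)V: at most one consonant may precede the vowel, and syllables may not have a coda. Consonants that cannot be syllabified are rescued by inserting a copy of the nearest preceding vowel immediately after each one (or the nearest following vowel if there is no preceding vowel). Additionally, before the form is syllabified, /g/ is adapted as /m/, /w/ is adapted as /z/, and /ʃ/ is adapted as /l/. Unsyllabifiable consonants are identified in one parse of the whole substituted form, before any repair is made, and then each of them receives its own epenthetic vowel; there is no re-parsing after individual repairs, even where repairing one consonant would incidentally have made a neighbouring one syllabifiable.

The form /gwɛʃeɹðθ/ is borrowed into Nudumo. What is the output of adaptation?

Substitution: /g/ → /m/, /w/ → /z/, /ʃ/ → /l/, giving /mzɛleɹðθ/.
Under (C)V, the unsyllabifiable consonants are /m/, /ɹ/, /ð/, /θ/ (no codas are permitted; onsets are limited to one consonant).
Inserting the epenthetic vowel yields /m/ → /mɛ/, /ɹ/ → /ɹe/, /ð/ → /ðe/, /θ/ → /θe/.

mɛzɛleɹeðeθe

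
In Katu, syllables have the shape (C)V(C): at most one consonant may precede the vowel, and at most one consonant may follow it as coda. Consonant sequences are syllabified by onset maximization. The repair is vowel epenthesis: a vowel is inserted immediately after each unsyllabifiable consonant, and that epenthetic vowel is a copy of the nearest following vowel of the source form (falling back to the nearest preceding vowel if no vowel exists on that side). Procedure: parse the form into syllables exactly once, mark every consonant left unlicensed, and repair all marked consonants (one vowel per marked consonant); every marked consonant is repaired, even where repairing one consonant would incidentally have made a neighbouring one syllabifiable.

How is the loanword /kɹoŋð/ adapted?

koɹoŋðo

Syllabifying with onset maximization leaves /k/, /ð/ stranded (at most one coda consonant is licensed; onsets are limited to one consonant).
Epenthesis after each stranded consonant: /k/ → /ko/, /ð/ → /ðo/.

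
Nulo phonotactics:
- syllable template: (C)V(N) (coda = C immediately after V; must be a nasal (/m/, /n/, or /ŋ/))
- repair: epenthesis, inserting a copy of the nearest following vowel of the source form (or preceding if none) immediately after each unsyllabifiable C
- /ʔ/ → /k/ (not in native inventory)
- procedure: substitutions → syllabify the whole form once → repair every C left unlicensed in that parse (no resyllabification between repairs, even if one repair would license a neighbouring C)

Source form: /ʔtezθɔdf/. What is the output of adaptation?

Substitution: /ʔ/ → /k/, giving /ktezθɔdf/.
Under (C)V(N), the unsyllabifiable consonants are /k/, /z/, /d/, /f/ (only a nasal (/m/, /n/, or /ŋ/) is licensed in coda position; onsets are limited to one consonant).
Epenthesis after each stranded consonant: /k/ → /ke/, /z/ → /zɔ/, /d/ → /dɔ/, /f/ → /fɔ/.

ketezɔθɔdɔfɔ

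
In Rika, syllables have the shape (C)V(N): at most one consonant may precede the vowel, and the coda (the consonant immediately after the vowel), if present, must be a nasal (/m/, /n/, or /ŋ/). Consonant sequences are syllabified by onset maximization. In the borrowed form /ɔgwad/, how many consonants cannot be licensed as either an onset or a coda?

Syllabifying with onset maximization leaves /g/, /d/ stranded (only a nasal (/m/, /n/, or /ŋ/) is licensed in coda position; onsets are limited to one consonant).

2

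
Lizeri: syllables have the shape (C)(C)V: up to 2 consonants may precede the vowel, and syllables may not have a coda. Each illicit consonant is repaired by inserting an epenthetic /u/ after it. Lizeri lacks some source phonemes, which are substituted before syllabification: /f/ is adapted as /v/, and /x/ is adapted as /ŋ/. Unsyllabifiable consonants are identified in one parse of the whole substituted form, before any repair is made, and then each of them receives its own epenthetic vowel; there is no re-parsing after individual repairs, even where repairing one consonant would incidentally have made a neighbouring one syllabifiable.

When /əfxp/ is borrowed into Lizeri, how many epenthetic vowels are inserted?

3

After substitution the input is /əvŋp/.
The unsyllabifiable consonants are /v/, /ŋ/, /p/; each receives one epenthetic vowel.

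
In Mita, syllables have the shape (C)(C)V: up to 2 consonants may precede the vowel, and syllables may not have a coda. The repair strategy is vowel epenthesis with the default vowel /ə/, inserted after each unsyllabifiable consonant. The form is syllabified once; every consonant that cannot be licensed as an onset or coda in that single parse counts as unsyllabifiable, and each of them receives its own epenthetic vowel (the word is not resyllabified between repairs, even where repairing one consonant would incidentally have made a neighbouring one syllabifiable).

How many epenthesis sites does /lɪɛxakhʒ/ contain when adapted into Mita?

3

The unsyllabifiable consonants are /k/, /h/, /ʒ/; each receives one epenthetic vowel.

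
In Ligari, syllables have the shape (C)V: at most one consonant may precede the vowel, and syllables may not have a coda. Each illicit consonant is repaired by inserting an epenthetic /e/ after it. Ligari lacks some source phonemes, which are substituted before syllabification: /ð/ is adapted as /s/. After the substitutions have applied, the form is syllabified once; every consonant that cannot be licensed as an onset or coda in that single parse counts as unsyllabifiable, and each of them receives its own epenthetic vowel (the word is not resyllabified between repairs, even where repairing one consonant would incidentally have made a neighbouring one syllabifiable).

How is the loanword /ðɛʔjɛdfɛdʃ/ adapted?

Substitution: /ð/ → /s/, giving /sɛʔjɛdfɛdʃ/.
Syllabifying with onset maximization leaves /ʔ/, /d/, /d/, /ʃ/ stranded (no codas are permitted; onsets are limited to one consonant).
Inserting the epenthetic vowel yields /ʔ/ → /ʔe/, /d/ → /de/, /d/ → /de/, /ʃ/ → /ʃe/.

sɛʔejɛdefɛdeʃe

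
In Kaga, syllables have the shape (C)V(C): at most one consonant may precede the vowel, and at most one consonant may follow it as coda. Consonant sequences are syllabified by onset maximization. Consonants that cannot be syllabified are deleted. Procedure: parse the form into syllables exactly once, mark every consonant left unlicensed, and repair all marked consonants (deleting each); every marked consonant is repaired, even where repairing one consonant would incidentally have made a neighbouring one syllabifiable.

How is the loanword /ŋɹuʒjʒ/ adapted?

ɹuʒ

The consonants /ŋ/, /j/, /ʒ/ cannot be parsed into a legal (C)V(C) syllable (at most one coda consonant is licensed; onsets are limited to one consonant).
Deleting the stranded consonants removes /ŋ/, /j/, /ʒ/.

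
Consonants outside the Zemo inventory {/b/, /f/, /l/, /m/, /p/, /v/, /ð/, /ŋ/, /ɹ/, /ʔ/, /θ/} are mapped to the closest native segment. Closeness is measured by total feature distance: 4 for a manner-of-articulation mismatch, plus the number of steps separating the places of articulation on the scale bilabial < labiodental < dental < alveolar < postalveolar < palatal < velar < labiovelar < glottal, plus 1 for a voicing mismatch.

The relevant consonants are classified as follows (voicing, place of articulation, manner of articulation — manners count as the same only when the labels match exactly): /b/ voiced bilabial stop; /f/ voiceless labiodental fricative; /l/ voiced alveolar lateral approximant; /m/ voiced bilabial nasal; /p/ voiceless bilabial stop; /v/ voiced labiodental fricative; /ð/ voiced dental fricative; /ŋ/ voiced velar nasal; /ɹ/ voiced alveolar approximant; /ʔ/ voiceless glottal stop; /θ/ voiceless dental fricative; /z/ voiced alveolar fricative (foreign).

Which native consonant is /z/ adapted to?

ð

/ð/ is closest: same manner (fricative), place distance 1 (alveolar→dental), same voicing; total 1. Next closest is /v/ at distance 2.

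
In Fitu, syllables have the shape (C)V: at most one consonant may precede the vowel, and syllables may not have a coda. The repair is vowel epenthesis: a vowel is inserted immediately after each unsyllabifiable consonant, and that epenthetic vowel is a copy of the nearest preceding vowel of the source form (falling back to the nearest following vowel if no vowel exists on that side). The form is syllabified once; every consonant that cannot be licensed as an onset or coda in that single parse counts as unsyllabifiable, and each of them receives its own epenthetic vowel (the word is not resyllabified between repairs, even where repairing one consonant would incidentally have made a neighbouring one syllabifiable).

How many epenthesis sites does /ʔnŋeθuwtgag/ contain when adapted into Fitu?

The unsyllabifiable consonants are /ʔ/, /n/, /w/, /t/, /g/; each receives one epenthetic vowel.

5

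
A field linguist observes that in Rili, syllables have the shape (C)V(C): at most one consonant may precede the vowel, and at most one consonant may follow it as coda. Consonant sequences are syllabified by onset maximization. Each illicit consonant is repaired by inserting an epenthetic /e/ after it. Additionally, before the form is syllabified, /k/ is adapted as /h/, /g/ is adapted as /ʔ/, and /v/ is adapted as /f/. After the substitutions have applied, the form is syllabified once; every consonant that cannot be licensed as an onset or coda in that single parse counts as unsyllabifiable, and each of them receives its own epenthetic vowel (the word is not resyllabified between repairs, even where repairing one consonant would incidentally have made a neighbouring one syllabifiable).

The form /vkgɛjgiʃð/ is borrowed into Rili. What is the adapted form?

feheʔɛjʔiʃðe

Substitution: /v/ → /f/, /k/ → /h/, /g/ → /ʔ/, giving /fhʔɛjʔiʃð/.
Under (C)V(C), the unsyllabifiable consonants are /f/, /h/, /ð/ (at most one coda consonant is licensed; onsets are limited to one consonant).
Epenthesis after each stranded consonant: /f/ → /fe/, /h/ → /he/, /ð/ → /ðe/.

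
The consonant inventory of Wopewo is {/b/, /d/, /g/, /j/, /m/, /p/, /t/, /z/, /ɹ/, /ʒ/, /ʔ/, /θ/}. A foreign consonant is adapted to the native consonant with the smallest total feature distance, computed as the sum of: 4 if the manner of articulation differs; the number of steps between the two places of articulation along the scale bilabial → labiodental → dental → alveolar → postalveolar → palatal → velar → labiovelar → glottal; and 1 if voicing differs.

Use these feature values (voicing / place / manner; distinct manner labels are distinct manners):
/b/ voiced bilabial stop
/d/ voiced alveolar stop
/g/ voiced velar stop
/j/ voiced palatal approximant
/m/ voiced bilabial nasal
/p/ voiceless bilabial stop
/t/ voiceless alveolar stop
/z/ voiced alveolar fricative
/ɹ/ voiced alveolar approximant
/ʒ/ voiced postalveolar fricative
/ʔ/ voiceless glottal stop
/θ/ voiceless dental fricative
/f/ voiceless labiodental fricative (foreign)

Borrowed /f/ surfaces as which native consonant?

/θ/ is closest: same manner (fricative), place distance 1 (labiodental→dental), same voicing; total 1. Next closest is /z/ at distance 3.

θ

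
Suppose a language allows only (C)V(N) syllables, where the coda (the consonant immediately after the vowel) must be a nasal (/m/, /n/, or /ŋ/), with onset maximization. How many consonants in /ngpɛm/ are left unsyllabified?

Syllabifying with onset maximization leaves /n/, /g/ stranded (only a nasal (/m/, /n/, or /ŋ/) is licensed in coda position; onsets are limited to one consonant).

2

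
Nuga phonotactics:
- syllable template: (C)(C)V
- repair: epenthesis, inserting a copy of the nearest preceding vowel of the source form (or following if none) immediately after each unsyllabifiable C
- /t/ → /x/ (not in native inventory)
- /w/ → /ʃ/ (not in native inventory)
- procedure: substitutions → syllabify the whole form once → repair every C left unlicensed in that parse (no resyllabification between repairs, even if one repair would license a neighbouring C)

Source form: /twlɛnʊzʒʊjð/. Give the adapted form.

xɛʃlɛnʊzʒʊjʊðʊ

Substitution: /t/ → /x/, /w/ → /ʃ/, giving /xʃlɛnʊzʒʊjð/.
The consonants /x/, /j/, /ð/ cannot be parsed into a legal (C)(C)V syllable (no codas are permitted; onsets may contain at most 2 consonants).
Epenthesis after each stranded consonant: /x/ → /xɛ/, /j/ → /jʊ/, /ð/ → /ðʊ/.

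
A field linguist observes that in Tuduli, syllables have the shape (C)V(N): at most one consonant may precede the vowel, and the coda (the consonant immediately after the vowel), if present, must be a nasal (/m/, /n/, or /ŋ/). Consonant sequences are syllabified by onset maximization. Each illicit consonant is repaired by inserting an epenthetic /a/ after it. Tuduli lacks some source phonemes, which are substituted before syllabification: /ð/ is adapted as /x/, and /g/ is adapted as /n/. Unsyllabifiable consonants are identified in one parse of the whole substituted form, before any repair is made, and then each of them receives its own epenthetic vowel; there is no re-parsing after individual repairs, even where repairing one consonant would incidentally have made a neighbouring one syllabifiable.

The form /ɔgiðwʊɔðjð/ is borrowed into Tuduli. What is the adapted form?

ɔnixawʊɔxajaxa

Substitution: /g/ → /n/, /ð/ → /x/, giving /ɔnixwʊɔxjx/.
Syllabifying with onset maximization leaves /x/, /x/, /j/, /x/ stranded (only a nasal (/m/, /n/, or /ŋ/) is licensed in coda position; onsets are limited to one consonant).
Each unlicensed consonant becomes the onset of a new syllable: /x/ → /xa/, /x/ → /xa/, /j/ → /ja/, /x/ → /xa/.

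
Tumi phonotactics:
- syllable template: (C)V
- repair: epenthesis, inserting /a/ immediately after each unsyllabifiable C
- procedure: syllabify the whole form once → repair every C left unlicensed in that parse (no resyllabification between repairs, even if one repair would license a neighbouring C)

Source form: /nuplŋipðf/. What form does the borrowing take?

nupalaŋipaðafa

The consonants /p/, /l/, /p/, /ð/, /f/ cannot be parsed into a legal (C)V syllable (no codas are permitted; onsets are limited to one consonant).
Inserting the epenthetic vowel yields /p/ → /pa/, /l/ → /la/, /p/ → /pa/, /ð/ → /ða/, /f/ → /fa/.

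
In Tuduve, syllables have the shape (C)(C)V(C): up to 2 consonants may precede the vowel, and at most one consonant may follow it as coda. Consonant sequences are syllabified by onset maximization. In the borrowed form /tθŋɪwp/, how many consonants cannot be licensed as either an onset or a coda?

Syllabifying with onset maximization leaves /t/, /p/ stranded (at most one coda consonant is licensed; onsets may contain at most 2 consonants).

2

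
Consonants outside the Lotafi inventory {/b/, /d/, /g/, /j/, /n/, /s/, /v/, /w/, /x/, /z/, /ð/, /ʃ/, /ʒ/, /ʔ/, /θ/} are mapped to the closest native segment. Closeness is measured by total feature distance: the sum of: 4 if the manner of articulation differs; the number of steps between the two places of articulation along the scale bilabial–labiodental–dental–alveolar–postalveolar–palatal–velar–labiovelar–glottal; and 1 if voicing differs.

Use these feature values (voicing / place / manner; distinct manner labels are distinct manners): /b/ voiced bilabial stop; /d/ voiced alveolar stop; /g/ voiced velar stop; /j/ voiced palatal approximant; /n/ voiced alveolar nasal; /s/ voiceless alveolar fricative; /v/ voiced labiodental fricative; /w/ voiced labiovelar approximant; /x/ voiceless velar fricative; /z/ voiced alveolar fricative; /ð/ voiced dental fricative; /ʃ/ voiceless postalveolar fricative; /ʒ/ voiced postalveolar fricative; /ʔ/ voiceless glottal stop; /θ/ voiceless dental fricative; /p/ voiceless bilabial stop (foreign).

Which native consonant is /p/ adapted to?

b

/b/ is closest: same manner (stop), place distance 0 (bilabial→bilabial), voicing differs (+1); total 1. Next closest is /d/ at distance 4.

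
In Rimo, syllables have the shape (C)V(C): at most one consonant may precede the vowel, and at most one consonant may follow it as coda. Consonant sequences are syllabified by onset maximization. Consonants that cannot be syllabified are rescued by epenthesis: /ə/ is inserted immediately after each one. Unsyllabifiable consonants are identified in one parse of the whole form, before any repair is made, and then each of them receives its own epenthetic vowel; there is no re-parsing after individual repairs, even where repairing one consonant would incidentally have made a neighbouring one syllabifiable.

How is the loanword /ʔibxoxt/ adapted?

ʔibxoxtə

Under (C)V(C), the unsyllabifiable consonants are /t/ (at most one coda consonant is licensed; onsets are limited to one consonant).
Epenthesis after each stranded consonant: /t/ → /tə/.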